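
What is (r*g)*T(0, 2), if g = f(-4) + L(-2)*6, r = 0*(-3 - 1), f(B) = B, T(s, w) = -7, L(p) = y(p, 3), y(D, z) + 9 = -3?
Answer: 0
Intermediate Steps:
y(D, z) = -12 (y(D, z) = -9 - 3 = -12)
L(p) = -12
r = 0 (r = 0*(-4) = 0)
g = -76 (g = -4 - 12*6 = -4 - 72 = -76)
(r*g)*T(0, 2) = (0*(-76))*(-7) = 0*(-7) = 0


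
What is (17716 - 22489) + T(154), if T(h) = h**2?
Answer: 18943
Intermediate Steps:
(17716 - 22489) + T(154) = (17716 - 22489) + 154**2 = -4773 + 23716 = 18943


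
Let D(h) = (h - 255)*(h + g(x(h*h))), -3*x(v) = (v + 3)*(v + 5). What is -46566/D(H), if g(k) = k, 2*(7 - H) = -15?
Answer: -114624/9049423 ≈ -0.012666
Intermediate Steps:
H = 29/2 (H = 7 - 1/2*(-15) = 7 + 15/2 = 29/2 ≈ 14.500)
x(v) = -(3 + v)*(5 + v)/3 (x(v) = -(v + 3)*(v + 5)/3 = -(3 + v)*(5 + v)/3)
D(h) = (-255 + h)*(-5 + h - 8*h**2/3 - h**4/3) (D(h) = (h - 255)*(h + (-5 - 8*h*h/3 - h**4/3)) = (-255 + h)*(h + (-5 - 8*h**2/3 - h**4/3)) = (-255 + h)*(-5 + h - 8*h**2/3 - h**4/3))
-46566/D(H) = -46566/(1275 - 260*29/2 + 85*(29/2)**4 + 681*(29/2)**2 - 8*(29/2)**3/3 - (29/2)**5/3) = -46566/(1275 - 3770 + 85*(707281/16) + 681*(841/4) - 8/3*24389/8 - 1/3*20511149/32) = -46566/(1275 - 3770 + 60118885/16 + 572721/4 - 24389/3 - 20511149/96) = -46566/117642499/32 = -46566*32/117642499 = -114624/9049423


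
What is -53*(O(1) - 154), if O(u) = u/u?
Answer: 8109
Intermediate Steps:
O(u) = 1
-53*(O(1) - 154) = -53*(1 - 154) = -53*(-153) = 8109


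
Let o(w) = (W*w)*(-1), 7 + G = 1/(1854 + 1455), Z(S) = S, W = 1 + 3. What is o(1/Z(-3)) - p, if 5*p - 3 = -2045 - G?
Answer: 6755876/16545 ≈ 408.33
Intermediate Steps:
W = 4
G = -23162/3309 (G = -7 + 1/(1854 + 1455) = -7 + 1/3309 = -23162/3309 ≈ -6.9997)
p = -6733816/16545 (p = 3/5 + (-2045 - 1*(-23162/3309))/5 = 3/5 + (-2045 + 23162/3309)/5 = 3/5 + (1/5)*(-6743743/3309) = 3/5 - 6743743/16545 = -6733816/16545 ≈ -407.00)
o(w) = -4*w (o(w) = (4*w)*(-1) = -4*w)
o(1/Z(-3)) - p = -4/(-3) - 1*(-6733816/16545) = -4*(-1/3) + 6733816/16545 = 4/3 + 6733816/16545 = 6755876/16545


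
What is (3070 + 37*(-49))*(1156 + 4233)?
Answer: 6773973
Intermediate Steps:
(3070 + 37*(-49))*(1156 + 4233) = (3070 - 1813)*5389 = 1257*5389 = 6773973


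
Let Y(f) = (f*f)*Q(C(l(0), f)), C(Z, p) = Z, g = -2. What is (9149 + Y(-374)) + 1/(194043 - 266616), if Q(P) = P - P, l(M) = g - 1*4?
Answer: 663970376/72573 ≈ 9149.0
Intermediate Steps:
l(M) = -6 (l(M) = -2 - 1*4 = -2 - 4 = -6)
Q(P) = 0
Y(f) = 0 (Y(f) = (f*f)*0 = f²*0 = 0)
(9149 + Y(-374)) + 1/(194043 - 266616) = (9149 + 0) + 1/(194043 - 266616) = 9149 + 1/(-72573) = 9149 - 1/72573 = 663970376/72573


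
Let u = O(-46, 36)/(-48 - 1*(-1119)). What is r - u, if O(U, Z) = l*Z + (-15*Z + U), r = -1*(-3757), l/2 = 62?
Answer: 574267/153 ≈ 3753.4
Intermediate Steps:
l = 124 (l = 2*62 = 124)
r = 3757
O(U, Z) = U + 109*Z (O(U, Z) = 124*Z + (-15*Z + U) = 124*Z + (U - 15*Z) = U + 109*Z)
u = 554/153 (u = (-46 + 109*36)/(-48 - 1*(-1119)) = (-46 + 3924)/(-48 + 1119) = 3878/1071 = 3878*(1/1071) = 554/153 ≈ 3.6209)
r - u = 3757 - 1*554/153 = 3757 - 554/153 = 574267/153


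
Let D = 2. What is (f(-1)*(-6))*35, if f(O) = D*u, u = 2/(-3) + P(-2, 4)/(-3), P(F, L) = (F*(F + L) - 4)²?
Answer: 9240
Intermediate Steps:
P(F, L) = (-4 + F*(F + L))²
u = -22 (u = 2/(-3) + (-4 + (-2)² - 2*4)²/(-3) = 2*(-⅓) + (-4 + 4 - 8)²*(-⅓) = -⅔ + (-8)²*(-⅓) = -⅔ + 64*(-⅓) = -⅔ - 64/3 = -22)
f(O) = -44 (f(O) = 2*(-22) = -44)
(f(-1)*(-6))*35 = -44*(-6)*35 = 264*35 = 9240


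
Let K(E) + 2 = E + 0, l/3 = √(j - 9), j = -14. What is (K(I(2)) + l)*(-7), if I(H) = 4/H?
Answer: -21*I*√23 ≈ -100.71*I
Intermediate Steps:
l = 3*I*√23 (l = 3*√(-14 - 9) = 3*√(-23) = 3*(I*√23) = 3*I*√23 ≈ 14.387*I)
K(E) = -2 + E (K(E) = -2 + (E + 0) = -2 + E)
(K(I(2)) + l)*(-7) = ((-2 + 4/2) + 3*I*√23)*(-7) = ((-2 + 4*(½)) + 3*I*√23)*(-7) = ((-2 + 2) + 3*I*√23)*(-7) = (0 + 3*I*√23)*(-7) = (3*I*√23)*(-7) = -21*I*√23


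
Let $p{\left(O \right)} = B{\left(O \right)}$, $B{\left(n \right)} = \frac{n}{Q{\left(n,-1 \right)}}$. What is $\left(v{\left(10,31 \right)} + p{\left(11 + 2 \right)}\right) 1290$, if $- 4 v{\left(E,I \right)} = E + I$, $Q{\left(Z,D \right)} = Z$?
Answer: $- \frac{23865}{2} \approx -11933.0$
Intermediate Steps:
$v{\left(E,I \right)} = - \frac{E}{4} - \frac{I}{4}$ ($v{\left(E,I \right)} = - \frac{E + I}{4} = - \frac{E}{4} - \frac{I}{4}$)
$B{\left(n \right)} = 1$ ($B{\left(n \right)} = \frac{n}{n} = 1$)
$p{\left(O \right)} = 1$
$\left(v{\left(10,31 \right)} + p{\left(11 + 2 \right)}\right) 1290 = \left(\left(\left(- \frac{1}{4}\right) 10 - \frac{31}{4}\right) + 1\right) 1290 = \left(\left(- \frac{5}{2} - \frac{31}{4}\right) + 1\right) 1290 = \left(- \frac{41}{4} + 1\right) 1290 = \left(- \frac{37}{4}\right) 1290 = - \frac{23865}{2}$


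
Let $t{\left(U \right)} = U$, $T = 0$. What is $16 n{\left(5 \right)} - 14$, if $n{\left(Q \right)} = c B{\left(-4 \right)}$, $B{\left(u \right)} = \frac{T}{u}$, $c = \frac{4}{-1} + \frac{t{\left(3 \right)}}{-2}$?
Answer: $-14$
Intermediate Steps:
$c = - \frac{11}{2}$ ($c = \frac{4}{-1} + \frac{3}{-2} = 4 \left(-1\right) + 3 \left(- \frac{1}{2}\right) = -4 - \frac{3}{2} = - \frac{11}{2} \approx -5.5$)
$B{\left(u \right)} = 0$ ($B{\left(u \right)} = \frac{0}{u} = 0$)
$n{\left(Q \right)} = 0$ ($n{\left(Q \right)} = \left(- \frac{11}{2}\right) 0 = 0$)
$16 n{\left(5 \right)} - 14 = 16 \cdot 0 - 14 = 0 - 14 = -14$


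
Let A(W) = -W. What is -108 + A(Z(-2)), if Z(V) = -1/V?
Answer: -217/2 ≈ -108.50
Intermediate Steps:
-108 + A(Z(-2)) = -108 - (-1)/(-2) = -108 - (-1)*(-1)/2 = -108 - 1*1/2 = -108 - 1/2 = -217/2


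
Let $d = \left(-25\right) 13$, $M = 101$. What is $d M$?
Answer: $-32825$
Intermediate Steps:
$d = -325$
$d M = \left(-325\right) 101 = -32825$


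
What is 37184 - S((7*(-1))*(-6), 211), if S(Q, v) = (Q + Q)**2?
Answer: 30128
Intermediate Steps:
S(Q, v) = 4*Q**2 (S(Q, v) = (2*Q)**2 = 4*Q**2)
37184 - S((7*(-1))*(-6), 211) = 37184 - 4*((7*(-1))*(-6))**2 = 37184 - 4*(-7*(-6))**2 = 37184 - 4*42**2 = 37184 - 4*1764 = 37184 - 1*7056 = 37184 - 7056 = 30128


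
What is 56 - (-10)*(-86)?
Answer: -804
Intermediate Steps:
56 - (-10)*(-86) = 56 - 10*86 = 56 - 860 = -804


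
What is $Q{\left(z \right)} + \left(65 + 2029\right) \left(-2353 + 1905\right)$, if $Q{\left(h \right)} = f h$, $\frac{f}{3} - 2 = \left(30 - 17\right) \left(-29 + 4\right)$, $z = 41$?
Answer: $-977841$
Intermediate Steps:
$f = -969$ ($f = 6 + 3 \left(30 - 17\right) \left(-29 + 4\right) = 6 + 3 \cdot 13 \left(-25\right) = 6 + 3 \left(-325\right) = 6 - 975 = -969$)
$Q{\left(h \right)} = - 969 h$
$Q{\left(z \right)} + \left(65 + 2029\right) \left(-2353 + 1905\right) = \left(-969\right) 41 + \left(65 + 2029\right) \left(-2353 + 1905\right) = -39729 + 2094 \left(-448\right) = -39729 - 938112 = -977841$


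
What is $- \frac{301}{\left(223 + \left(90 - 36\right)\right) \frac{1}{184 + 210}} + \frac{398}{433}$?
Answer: $- \frac{51240956}{119941} \approx -427.22$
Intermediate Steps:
$- \frac{301}{\left(223 + \left(90 - 36\right)\right) \frac{1}{184 + 210}} + \frac{398}{433} = - \frac{301}{\left(223 + 54\right) \frac{1}{394}} + 398 \cdot \frac{1}{433} = - \frac{301}{277 \cdot \frac{1}{394}} + \frac{398}{433} = - \frac{301}{\frac{277}{394}} + \frac{398}{433} = \left(-301\right) \frac{394}{277} + \frac{398}{433} = - \frac{118594}{277} + \frac{398}{433} = - \frac{51240956}{119941}$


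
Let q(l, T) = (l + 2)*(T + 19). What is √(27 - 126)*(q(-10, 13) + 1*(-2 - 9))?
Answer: -801*I*√11 ≈ -2656.6*I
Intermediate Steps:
q(l, T) = (2 + l)*(19 + T)
√(27 - 126)*(q(-10, 13) + 1*(-2 - 9)) = √(27 - 126)*((38 + 2*13 + 19*(-10) + 13*(-10)) + 1*(-2 - 9)) = √(-99)*((38 + 26 - 190 - 130) + 1*(-11)) = (3*I*√11)*(-256 - 11) = (3*I*√11)*(-267) = -801*I*√11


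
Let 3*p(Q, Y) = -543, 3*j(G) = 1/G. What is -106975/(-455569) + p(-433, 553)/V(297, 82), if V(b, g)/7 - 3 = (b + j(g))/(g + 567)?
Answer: -12751377655181/1760398340575 ≈ -7.2435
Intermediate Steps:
j(G) = 1/(3*G)
p(Q, Y) = -181 (p(Q, Y) = (⅓)*(-543) = -181)
V(b, g) = 21 + 7*(b + 1/(3*g))/(567 + g) (V(b, g) = 21 + 7*((b + 1/(3*g))/(g + 567)) = 21 + 7*((b + 1/(3*g))/(567 + g)) = 21 + 7*(b + 1/(3*g))/(567 + g))
-106975/(-455569) + p(-433, 553)/V(297, 82) = -106975/(-455569) - 181*246*(567 + 82)/(7*(1 + 3*82*(1701 + 297 + 3*82))) = -106975*(-1/455569) - 181*159654/(7*(1 + 3*82*(1701 + 297 + 246))) = 106975/455569 - 181*159654/(7*(1 + 3*82*2244)) = 106975/455569 - 181*159654/(7*(1 + 552024)) = 106975/455569 - 181/((7/3)*(1/82)*(1/649)*552025) = 106975/455569 - 181/3864175/159654 = 106975/455569 - 181*159654/3864175 = 106975/455569 - 28897374/3864175 = -12751377655181/1760398340575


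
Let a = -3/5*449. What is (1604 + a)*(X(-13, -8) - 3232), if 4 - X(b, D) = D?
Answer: -4297412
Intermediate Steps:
X(b, D) = 4 - D
a = -1347/5 (a = -3*⅕*449 = -⅗*449 = -1347/5 ≈ -269.40)
(1604 + a)*(X(-13, -8) - 3232) = (1604 - 1347/5)*((4 - 1*(-8)) - 3232) = 6673*((4 + 8) - 3232)/5 = 6673*(12 - 3232)/5 = (6673/5)*(-3220) = -4297412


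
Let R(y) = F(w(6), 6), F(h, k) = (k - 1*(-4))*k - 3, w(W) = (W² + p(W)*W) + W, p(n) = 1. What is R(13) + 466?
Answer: 523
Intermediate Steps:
w(W) = W² + 2*W (w(W) = (W² + 1*W) + W = (W² + W) + W = (W + W²) + W = W² + 2*W)
F(h, k) = -3 + k*(4 + k) (F(h, k) = (k + 4)*k - 3 = (4 + k)*k - 3 = k*(4 + k) - 3 = -3 + k*(4 + k))
R(y) = 57 (R(y) = -3 + 6² + 4*6 = -3 + 36 + 24 = 57)
R(13) + 466 = 57 + 466 = 523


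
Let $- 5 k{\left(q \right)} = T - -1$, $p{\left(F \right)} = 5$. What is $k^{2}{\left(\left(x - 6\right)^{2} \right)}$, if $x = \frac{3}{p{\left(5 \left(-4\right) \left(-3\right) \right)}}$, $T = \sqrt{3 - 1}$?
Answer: $\frac{\left(1 + \sqrt{2}\right)^{2}}{25} \approx 0.23314$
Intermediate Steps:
$T = \sqrt{2} \approx 1.4142$
$x = \frac{3}{5} \approx 0.6$
$k{\left(q \right)} = - \frac{1}{5} - \frac{\sqrt{2}}{5}$ ($k{\left(q \right)} = - \frac{\sqrt{2} - -1}{5} = - \frac{\sqrt{2} + 1}{5} = - \frac{1 + \sqrt{2}}{5} = - \frac{1}{5} - \frac{\sqrt{2}}{5}$)
$k^{2}{\left(\left(x - 6\right)^{2} \right)} = \left(- \frac{1}{5} - \frac{\sqrt{2}}{5}\right)^{2}$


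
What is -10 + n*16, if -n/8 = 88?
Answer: -11274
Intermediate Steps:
n = -704 (n = -8*88 = -704)
-10 + n*16 = -10 - 704*16 = -10 - 11264 = -11274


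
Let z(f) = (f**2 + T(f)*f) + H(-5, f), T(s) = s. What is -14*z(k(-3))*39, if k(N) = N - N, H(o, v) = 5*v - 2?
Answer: 1092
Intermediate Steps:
H(o, v) = -2 + 5*v
k(N) = 0
z(f) = -2 + 2*f**2 + 5*f (z(f) = (f**2 + f*f) + (-2 + 5*f) = (f**2 + f**2) + (-2 + 5*f) = 2*f**2 + (-2 + 5*f) = -2 + 2*f**2 + 5*f)
-14*z(k(-3))*39 = -14*(-2 + 2*0**2 + 5*0)*39 = -14*(-2 + 2*0 + 0)*39 = -14*(-2 + 0 + 0)*39 = -14*(-2)*39 = 28*39 = 1092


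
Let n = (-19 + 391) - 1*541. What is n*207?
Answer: -34983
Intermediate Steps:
n = -169 (n = 372 - 541 = -169)
n*207 = -169*207 = -34983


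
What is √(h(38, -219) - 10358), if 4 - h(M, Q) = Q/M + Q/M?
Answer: I*√3733633/19 ≈ 101.7*I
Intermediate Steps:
h(M, Q) = 4 - 2*Q/M (h(M, Q) = 4 - (Q/M + Q/M) = 4 - 2*Q/M)
√(h(38, -219) - 10358) = √((4 - 2*(-219)/38) - 10358) = √((4 - 2*(-219)*1/38) - 10358) = √((4 + 219/19) - 10358) = √(295/19 - 10358) = √(-196507/19) = I*√3733633/19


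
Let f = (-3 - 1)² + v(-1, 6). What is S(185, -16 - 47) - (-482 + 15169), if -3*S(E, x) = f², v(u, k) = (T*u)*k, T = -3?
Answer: -45217/3 ≈ -15072.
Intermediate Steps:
v(u, k) = -3*k*u (v(u, k) = (-3*u)*k = -3*k*u)
f = 34 (f = (-3 - 1)² - 3*6*(-1) = (-4)² + 18 = 16 + 18 = 34)
S(E, x) = -1156/3 (S(E, x) = -⅓*34² = -⅓*1156 = -1156/3)
S(185, -16 - 47) - (-482 + 15169) = -1156/3 - (-482 + 15169) = -1156/3 - 1*14687 = -1156/3 - 14687 = -45217/3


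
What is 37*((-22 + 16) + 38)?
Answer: 1184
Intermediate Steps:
37*((-22 + 16) + 38) = 37*(-6 + 38) = 37*32 = 1184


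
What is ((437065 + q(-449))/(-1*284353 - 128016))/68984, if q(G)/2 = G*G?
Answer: -840267/28446863096 ≈ -2.9538e-5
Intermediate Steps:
q(G) = 2*G² (q(G) = 2*(G*G) = 2*G²)
((437065 + q(-449))/(-1*284353 - 128016))/68984 = ((437065 + 2*(-449)²)/(-1*284353 - 128016))/68984 = ((437065 + 2*201601)/(-284353 - 128016))*(1/68984) = ((437065 + 403202)/(-412369))*(1/68984) = (840267*(-1/412369))*(1/68984) = -840267/412369*1/68984 = -840267/28446863096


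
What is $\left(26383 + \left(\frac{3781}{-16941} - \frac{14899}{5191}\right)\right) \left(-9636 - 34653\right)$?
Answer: $- \frac{34248215341507209}{29313577} \approx -1.1683 \cdot 10^{9}$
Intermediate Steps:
$\left(26383 + \left(\frac{3781}{-16941} - \frac{14899}{5191}\right)\right) \left(-9636 - 34653\right) = \left(26383 + \left(3781 \left(- \frac{1}{16941}\right) - \frac{14899}{5191}\right)\right) \left(-44289\right) = \left(26383 - \frac{272031130}{87940731}\right) \left(-44289\right) = \frac{2319868274843}{87940731} \left(-44289\right) = - \frac{34248215341507209}{29313577}$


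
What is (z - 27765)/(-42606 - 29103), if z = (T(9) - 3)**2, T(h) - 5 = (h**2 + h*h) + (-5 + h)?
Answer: -153/23903 ≈ -0.0064009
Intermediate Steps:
T(h) = h + 2*h**2 (T(h) = 5 + ((h**2 + h*h) + (-5 + h)) = 5 + ((h**2 + h**2) + (-5 + h)) = 5 + (2*h**2 + (-5 + h)) = 5 + (-5 + h + 2*h**2) = h + 2*h**2)
z = 28224 (z = (9*(1 + 2*9) - 3)**2 = (9*(1 + 18) - 3)**2 = (9*19 - 3)**2 = (171 - 3)**2 = 168**2 = 28224)
(z - 27765)/(-42606 - 29103) = (28224 - 27765)/(-42606 - 29103) = 459/(-71709) = 459*(-1/71709) = -153/23903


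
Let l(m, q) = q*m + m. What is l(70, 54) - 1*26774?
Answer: -22924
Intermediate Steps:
l(m, q) = m + m*q (l(m, q) = m*q + m = m + m*q)
l(70, 54) - 1*26774 = 70*(1 + 54) - 1*26774 = 70*55 - 26774 = 3850 - 26774 = -22924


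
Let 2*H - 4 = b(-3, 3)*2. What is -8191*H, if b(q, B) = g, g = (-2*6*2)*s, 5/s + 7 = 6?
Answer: -999302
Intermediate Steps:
s = -5 (s = 5/(-7 + 6) = 5/(-1) = 5*(-1) = -5)
g = 120 (g = (-2*6*2)*(-5) = -12*2*(-5) = -24*(-5) = 120)
b(q, B) = 120
H = 122 (H = 2 + (120*2)/2 = 2 + (½)*240 = 2 + 120 = 122)
-8191*H = -8191*122 = -999302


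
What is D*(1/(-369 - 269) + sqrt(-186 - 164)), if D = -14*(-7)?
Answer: -49/319 + 490*I*sqrt(14) ≈ -0.1536 + 1833.4*I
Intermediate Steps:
D = 98
D*(1/(-369 - 269) + sqrt(-186 - 164)) = 98*(1/(-369 - 269) + sqrt(-186 - 164)) = 98*(1/(-638) + sqrt(-350)) = 98*(-1/638 + 5*I*sqrt(14)) = -49/319 + 490*I*sqrt(14)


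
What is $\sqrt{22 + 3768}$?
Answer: $\sqrt{3790} \approx 61.563$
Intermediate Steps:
$\sqrt{22 + 3768} = \sqrt{3790}$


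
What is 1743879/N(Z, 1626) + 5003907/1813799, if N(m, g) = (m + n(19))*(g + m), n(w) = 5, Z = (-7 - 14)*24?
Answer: -120489514325/338502052174 ≈ -0.35595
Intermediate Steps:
Z = -504 (Z = -21*24 = -504)
N(m, g) = (5 + m)*(g + m) (N(m, g) = (m + 5)*(g + m) = (5 + m)*(g + m))
1743879/N(Z, 1626) + 5003907/1813799 = 1743879/((-504)² + 5*1626 + 5*(-504) + 1626*(-504)) + 5003907/1813799 = 1743879/(254016 + 8130 - 2520 - 819504) + 5003907*(1/1813799) = 1743879/(-559878) + 5003907/1813799 = 1743879*(-1/559878) + 5003907/1813799 = -581293/186626 + 5003907/1813799 = -120489514325/338502052174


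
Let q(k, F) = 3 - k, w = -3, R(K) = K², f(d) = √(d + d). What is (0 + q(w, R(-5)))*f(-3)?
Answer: 6*I*√6 ≈ 14.697*I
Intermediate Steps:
f(d) = √2*√d (f(d) = √(2*d) = √2*√d)
(0 + q(w, R(-5)))*f(-3) = (0 + (3 - 1*(-3)))*(√2*√(-3)) = (0 + (3 + 3))*(√2*(I*√3)) = (0 + 6)*(I*√6) = 6*(I*√6) = 6*I*√6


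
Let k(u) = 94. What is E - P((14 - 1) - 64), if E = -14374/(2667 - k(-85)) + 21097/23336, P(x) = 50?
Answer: -3283325483/60043528 ≈ -54.682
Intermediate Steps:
E = -281149083/60043528 (E = -14374/(2667 - 1*94) + 21097/23336 = -14374/(2667 - 94) + 21097*(1/23336) = -14374/2573 + 21097/23336 = -281149083/60043528 ≈ -4.6824)
E - P((14 - 1) - 64) = -281149083/60043528 - 1*50 = -281149083/60043528 - 50 = -3283325483/60043528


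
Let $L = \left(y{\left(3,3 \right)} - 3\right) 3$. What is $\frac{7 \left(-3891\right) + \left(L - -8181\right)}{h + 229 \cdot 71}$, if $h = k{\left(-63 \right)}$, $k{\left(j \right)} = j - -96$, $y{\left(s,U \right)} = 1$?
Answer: $- \frac{9531}{8146} \approx -1.17$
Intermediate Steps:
$L = -6$ ($L = \left(1 - 3\right) 3 = \left(-2\right) 3 = -6$)
$k{\left(j \right)} = 96 + j$ ($k{\left(j \right)} = j + 96 = 96 + j$)
$h = 33$ ($h = 96 - 63 = 33$)
$\frac{7 \left(-3891\right) + \left(L - -8181\right)}{h + 229 \cdot 71} = \frac{7 \left(-3891\right) - -8175}{33 + 229 \cdot 71} = \frac{-27237 + \left(-6 + 8181\right)}{33 + 16259} = \frac{-27237 + 8175}{16292} = \left(-19062\right) \frac{1}{16292} = - \frac{9531}{8146}$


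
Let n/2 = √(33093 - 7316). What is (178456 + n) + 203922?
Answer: 382378 + 2*√25777 ≈ 3.8270e+5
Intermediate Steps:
n = 2*√25777 (n = 2*√(33093 - 7316) = 2*√25777 ≈ 321.10)
(178456 + n) + 203922 = (178456 + 2*√25777) + 203922 = 382378 + 2*√25777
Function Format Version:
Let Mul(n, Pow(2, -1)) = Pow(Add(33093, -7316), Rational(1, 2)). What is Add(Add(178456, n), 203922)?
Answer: Add(382378, Mul(2, Pow(25777, Rational(1, 2)))) ≈ 3.8270e+5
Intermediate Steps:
n = Mul(2, Pow(25777, Rational(1, 2))) (n = Mul(2, Pow(Add(33093, -7316), Rational(1, 2))) = Mul(2, Pow(25777, Rational(1, 2))) ≈ 321.10)
Add(Add(178456, n), 203922) = Add(Add(178456, Mul(2, Pow(25777, Rational(1, 2)))), 203922) = Add(382378, Mul(2, Pow(25777, Rational(1, 2))))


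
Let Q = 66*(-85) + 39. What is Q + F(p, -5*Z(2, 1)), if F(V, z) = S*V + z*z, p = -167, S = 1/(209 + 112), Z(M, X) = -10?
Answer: -985958/321 ≈ -3071.5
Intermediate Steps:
S = 1/321 ≈ 0.0031153
F(V, z) = z² + V/321 (F(V, z) = V/321 + z*z = V/321 + z² = z² + V/321)
Q = -5571 (Q = -5610 + 39 = -5571)
Q + F(p, -5*Z(2, 1)) = -5571 + ((-5*(-10))² + (1/321)*(-167)) = -5571 + (50² - 167/321) = -5571 + (2500 - 167/321) = -5571 + 802333/321 = -985958/321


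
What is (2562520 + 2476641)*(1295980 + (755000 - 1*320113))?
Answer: 8722117482587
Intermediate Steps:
(2562520 + 2476641)*(1295980 + (755000 - 1*320113)) = 5039161*(1295980 + (755000 - 320113)) = 5039161*(1295980 + 434887) = 5039161*1730867 = 8722117482587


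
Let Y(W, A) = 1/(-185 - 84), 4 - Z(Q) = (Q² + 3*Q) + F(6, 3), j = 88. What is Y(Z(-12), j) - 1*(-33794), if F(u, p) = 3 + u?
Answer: 9090585/269 ≈ 33794.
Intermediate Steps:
Z(Q) = -5 - Q² - 3*Q (Z(Q) = 4 - ((Q² + 3*Q) + (3 + 6)) = 4 - ((Q² + 3*Q) + 9) = 4 - (9 + Q² + 3*Q) = 4 + (-9 - Q² - 3*Q) = -5 - Q² - 3*Q)
Y(W, A) = -1/269 (Y(W, A) = 1/(-269) = -1/269)
Y(Z(-12), j) - 1*(-33794) = -1/269 - 1*(-33794) = -1/269 + 33794 = 9090585/269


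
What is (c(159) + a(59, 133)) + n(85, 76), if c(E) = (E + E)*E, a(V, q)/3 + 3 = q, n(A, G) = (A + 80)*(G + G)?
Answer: 76032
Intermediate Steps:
n(A, G) = 2*G*(80 + A) (n(A, G) = (80 + A)*(2*G) = 2*G*(80 + A))
a(V, q) = -9 + 3*q
c(E) = 2*E² (c(E) = (2*E)*E = 2*E²)
(c(159) + a(59, 133)) + n(85, 76) = (2*159² + (-9 + 3*133)) + 2*76*(80 + 85) = (2*25281 + (-9 + 399)) + 2*76*165 = (50562 + 390) + 25080 = 50952 + 25080 = 76032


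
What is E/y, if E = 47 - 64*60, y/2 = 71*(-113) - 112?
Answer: 3793/16270 ≈ 0.23313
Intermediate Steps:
y = -16270 (y = 2*(71*(-113) - 112) = 2*(-8023 - 112) = 2*(-8135) = -16270)
E = -3793 (E = 47 - 3840 = -3793)
E/y = -3793/(-16270) = -3793*(-1/16270) = 3793/16270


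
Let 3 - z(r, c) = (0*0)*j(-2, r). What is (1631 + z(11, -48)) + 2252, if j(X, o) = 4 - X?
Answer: 3886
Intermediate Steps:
z(r, c) = 3 (z(r, c) = 3 - 0*0*(4 - 1*(-2)) = 3 - 0*(4 + 2) = 3 - 0*6 = 3 - 1*0 = 3 + 0 = 3)
(1631 + z(11, -48)) + 2252 = (1631 + 3) + 2252 = 1634 + 2252 = 3886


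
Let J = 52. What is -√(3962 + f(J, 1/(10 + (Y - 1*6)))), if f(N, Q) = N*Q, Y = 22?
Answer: -2*√991 ≈ -62.960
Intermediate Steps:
-√(3962 + f(J, 1/(10 + (Y - 1*6)))) = -√(3962 + 52/(10 + (22 - 1*6))) = -√(3962 + 52/(10 + (22 - 6))) = -√(3962 + 52/(10 + 16)) = -√(3962 + 52/26) = -√(3962 + 52*(1/26)) = -√(3962 + 2) = -√3964 = -2*√991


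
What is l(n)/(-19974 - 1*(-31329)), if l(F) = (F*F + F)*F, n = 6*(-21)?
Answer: -132300/757 ≈ -174.77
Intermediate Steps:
n = -126
l(F) = F*(F + F²) (l(F) = (F² + F)*F = (F + F²)*F = F*(F + F²))
l(n)/(-19974 - 1*(-31329)) = ((-126)²*(1 - 126))/(-19974 - 1*(-31329)) = (15876*(-125))/(-19974 + 31329) = -1984500/11355 = -1984500*1/11355 = -132300/757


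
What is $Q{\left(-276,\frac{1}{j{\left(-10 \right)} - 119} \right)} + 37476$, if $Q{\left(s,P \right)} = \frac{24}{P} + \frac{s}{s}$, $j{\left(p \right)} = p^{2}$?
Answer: $37021$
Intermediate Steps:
$Q{\left(s,P \right)} = 1 + \frac{24}{P}$ ($Q{\left(s,P \right)} = \frac{24}{P} + 1 = 1 + \frac{24}{P}$)
$Q{\left(-276,\frac{1}{j{\left(-10 \right)} - 119} \right)} + 37476 = \frac{24 + \frac{1}{\left(-10\right)^{2} - 119}}{\frac{1}{\left(-10\right)^{2} - 119}} + 37476 = \frac{24 + \frac{1}{100 - 119}}{\frac{1}{100 - 119}} + 37476 = \frac{24 + \frac{1}{-19}}{\frac{1}{-19}} + 37476 = \frac{24 - \frac{1}{19}}{- \frac{1}{19}} + 37476 = \left(-19\right) \frac{455}{19} + 37476 = -455 + 37476 = 37021$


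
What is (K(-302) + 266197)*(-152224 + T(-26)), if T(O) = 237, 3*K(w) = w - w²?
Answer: -35822575965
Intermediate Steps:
K(w) = -w²/3 + w/3 (K(w) = (w - w²)/3 = -w²/3 + w/3)
(K(-302) + 266197)*(-152224 + T(-26)) = ((⅓)*(-302)*(1 - 1*(-302)) + 266197)*(-152224 + 237) = ((⅓)*(-302)*(1 + 302) + 266197)*(-151987) = ((⅓)*(-302)*303 + 266197)*(-151987) = (-30502 + 266197)*(-151987) = 235695*(-151987) = -35822575965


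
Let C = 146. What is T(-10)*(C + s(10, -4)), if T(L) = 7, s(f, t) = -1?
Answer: 1015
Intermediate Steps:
T(-10)*(C + s(10, -4)) = 7*(146 - 1) = 7*145 = 1015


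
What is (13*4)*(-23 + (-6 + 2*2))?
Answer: -1300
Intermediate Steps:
(13*4)*(-23 + (-6 + 2*2)) = 52*(-23 + (-6 + 4)) = 52*(-23 - 2) = 52*(-25) = -1300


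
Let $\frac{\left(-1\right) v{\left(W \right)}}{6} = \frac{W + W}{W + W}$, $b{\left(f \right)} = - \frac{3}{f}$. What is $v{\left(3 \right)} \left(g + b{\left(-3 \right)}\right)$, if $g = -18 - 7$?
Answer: $144$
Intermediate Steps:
$v{\left(W \right)} = -6$ ($v{\left(W \right)} = - 6 \frac{W + W}{W + W} = - 6 \frac{2 W}{2 W} = - 6 \cdot 2 W \frac{1}{2 W} = \left(-6\right) 1 = -6$)
$g = -25$ ($g = -18 - 7 = -25$)
$v{\left(3 \right)} \left(g + b{\left(-3 \right)}\right) = - 6 \left(-25 - \frac{3}{-3}\right) = - 6 \left(-25 - -1\right) = - 6 \left(-25 + 1\right) = \left(-6\right) \left(-24\right) = 144$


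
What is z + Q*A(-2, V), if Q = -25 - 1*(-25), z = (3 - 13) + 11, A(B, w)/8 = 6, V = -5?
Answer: 1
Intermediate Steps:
A(B, w) = 48 (A(B, w) = 8*6 = 48)
z = 1 (z = -10 + 11 = 1)
Q = 0 (Q = -25 + 25 = 0)
z + Q*A(-2, V) = 1 + 0*48 = 1 + 0 = 1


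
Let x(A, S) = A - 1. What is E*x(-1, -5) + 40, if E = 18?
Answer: 4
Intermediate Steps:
x(A, S) = -1 + A
E*x(-1, -5) + 40 = 18*(-1 - 1) + 40 = 18*(-2) + 40 = -36 + 40 = 4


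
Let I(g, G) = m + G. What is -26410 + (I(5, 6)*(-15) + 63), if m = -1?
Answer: -26422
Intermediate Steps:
I(g, G) = -1 + G
-26410 + (I(5, 6)*(-15) + 63) = -26410 + ((-1 + 6)*(-15) + 63) = -26410 + (5*(-15) + 63) = -26410 + (-75 + 63) = -26410 - 12 = -26422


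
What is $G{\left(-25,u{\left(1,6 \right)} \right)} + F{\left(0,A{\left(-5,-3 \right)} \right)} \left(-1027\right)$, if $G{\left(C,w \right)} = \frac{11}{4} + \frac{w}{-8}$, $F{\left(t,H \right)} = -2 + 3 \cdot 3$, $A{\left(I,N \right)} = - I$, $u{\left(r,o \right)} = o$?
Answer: $-7187$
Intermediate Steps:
$F{\left(t,H \right)} = 7$ ($F{\left(t,H \right)} = -2 + 9 = 7$)
$G{\left(C,w \right)} = \frac{11}{4} - \frac{w}{8}$ ($G{\left(C,w \right)} = 11 \cdot \frac{1}{4} + w \left(- \frac{1}{8}\right) = \frac{11}{4} - \frac{w}{8}$)
$G{\left(-25,u{\left(1,6 \right)} \right)} + F{\left(0,A{\left(-5,-3 \right)} \right)} \left(-1027\right) = \left(\frac{11}{4} - \frac{3}{4}\right) + 7 \left(-1027\right) = \left(\frac{11}{4} - \frac{3}{4}\right) - 7189 = 2 - 7189 = -7187$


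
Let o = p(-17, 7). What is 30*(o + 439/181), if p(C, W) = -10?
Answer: -41130/181 ≈ -227.24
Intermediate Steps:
o = -10
30*(o + 439/181) = 30*(-10 + 439/181) = 30*(-1371/181) = -41130/181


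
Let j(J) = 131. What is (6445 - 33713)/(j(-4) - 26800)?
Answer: 27268/26669 ≈ 1.0225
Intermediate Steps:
(6445 - 33713)/(j(-4) - 26800) = (6445 - 33713)/(131 - 26800) = -27268/(-26669) = -27268*(-1/26669) = 27268/26669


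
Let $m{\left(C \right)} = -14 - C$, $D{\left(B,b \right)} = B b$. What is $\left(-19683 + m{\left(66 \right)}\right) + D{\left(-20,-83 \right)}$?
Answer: $-18103$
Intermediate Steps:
$\left(-19683 + m{\left(66 \right)}\right) + D{\left(-20,-83 \right)} = \left(-19683 - 80\right) - -1660 = \left(-19683 - 80\right) + 1660 = -19763 + 1660 = -18103$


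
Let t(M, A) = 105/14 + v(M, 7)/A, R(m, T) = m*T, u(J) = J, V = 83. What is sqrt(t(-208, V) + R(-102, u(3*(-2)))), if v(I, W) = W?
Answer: 7*sqrt(348434)/166 ≈ 24.891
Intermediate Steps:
R(m, T) = T*m
t(M, A) = 15/2 + 7/A (t(M, A) = 105/14 + 7/A = 105*(1/14) + 7/A = 15/2 + 7/A)
sqrt(t(-208, V) + R(-102, u(3*(-2)))) = sqrt((15/2 + 7/83) + (3*(-2))*(-102)) = sqrt((15/2 + 7*(1/83)) - 6*(-102)) = sqrt((15/2 + 7/83) + 612) = sqrt(1259/166 + 612) = sqrt(102851/166) = 7*sqrt(348434)/166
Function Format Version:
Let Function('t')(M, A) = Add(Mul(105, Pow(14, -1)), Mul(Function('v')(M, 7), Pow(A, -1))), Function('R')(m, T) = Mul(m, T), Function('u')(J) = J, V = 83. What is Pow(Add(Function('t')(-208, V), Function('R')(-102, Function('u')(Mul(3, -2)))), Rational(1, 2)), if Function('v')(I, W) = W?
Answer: Mul(Rational(7, 166), Pow(348434, Rational(1, 2))) ≈ 24.891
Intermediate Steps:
Function('R')(m, T) = Mul(T, m)
Function('t')(M, A) = Add(Rational(15, 2), Mul(7, Pow(A, -1))) (Function('t')(M, A) = Add(Mul(105, Pow(14, -1)), Mul(7, Pow(A, -1))) = Add(Mul(105, Rational(1, 14)), Mul(7, Pow(A, -1))) = Add(Rational(15, 2), Mul(7, Pow(A, -1))))
Pow(Add(Function('t')(-208, V), Function('R')(-102, Function('u')(Mul(3, -2)))), Rational(1, 2)) = Pow(Add(Add(Rational(15, 2), Mul(7, Pow(83, -1))), Mul(Mul(3, -2), -102)), Rational(1, 2)) = Pow(Add(Add(Rational(15, 2), Mul(7, Rational(1, 83))), Mul(-6, -102)), Rational(1, 2)) = Pow(Add(Add(Rational(15, 2), Rational(7, 83)), 612), Rational(1, 2)) = Pow(Add(Rational(1259, 166), 612), Rational(1, 2)) = Pow(Rational(102851, 166), Rational(1, 2)) = Mul(Rational(7, 166), Pow(348434, Rational(1, 2)))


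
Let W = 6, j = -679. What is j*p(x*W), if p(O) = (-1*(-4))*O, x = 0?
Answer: 0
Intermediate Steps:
p(O) = 4*O
j*p(x*W) = -2716*0*6 = -2716*0 = -679*0 = 0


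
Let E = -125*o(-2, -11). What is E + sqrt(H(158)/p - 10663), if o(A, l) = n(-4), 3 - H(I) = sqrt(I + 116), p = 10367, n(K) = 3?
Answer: -375 + I*sqrt(1146002577706 + 10367*sqrt(274))/10367 ≈ -375.0 + 103.26*I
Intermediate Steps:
H(I) = 3 - sqrt(116 + I) (H(I) = 3 - sqrt(I + 116) = 3 - sqrt(116 + I))
o(A, l) = 3
E = -375 (E = -125*3 = -375)
E + sqrt(H(158)/p - 10663) = -375 + sqrt((3 - sqrt(116 + 158))/10367 - 10663) = -375 + sqrt((3 - sqrt(274))*(1/10367) - 10663) = -375 + sqrt((3/10367 - sqrt(274)/10367) - 10663) = -375 + sqrt(-110543318/10367 - sqrt(274)/10367)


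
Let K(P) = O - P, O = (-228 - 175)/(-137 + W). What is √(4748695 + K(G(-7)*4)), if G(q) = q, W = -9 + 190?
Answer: √2298377499/22 ≈ 2179.2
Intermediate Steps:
W = 181
O = -403/44 (O = (-228 - 175)/(-137 + 181) = -403/44 ≈ -9.1591)
K(P) = -403/44 - P
√(4748695 + K(G(-7)*4)) = √(4748695 + (-403/44 - (-7)*4)) = √(4748695 + (-403/44 - 1*(-28))) = √(4748695 + (-403/44 + 28)) = √(4748695 + 829/44) = √(208943409/44) = √2298377499/22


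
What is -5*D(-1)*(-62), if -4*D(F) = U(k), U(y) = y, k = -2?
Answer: 155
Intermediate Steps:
D(F) = ½ (D(F) = -¼*(-2) = ½)
-5*D(-1)*(-62) = -5*½*(-62) = -5/2*(-62) = 155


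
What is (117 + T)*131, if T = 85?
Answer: 26462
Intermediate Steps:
(117 + T)*131 = (117 + 85)*131 = 202*131 = 26462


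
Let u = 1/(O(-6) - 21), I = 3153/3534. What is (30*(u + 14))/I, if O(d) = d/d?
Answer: 492993/1051 ≈ 469.07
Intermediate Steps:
I = 1051/1178 (I = 3153*(1/3534) = 1051/1178 ≈ 0.89219)
O(d) = 1
u = -1/20 (u = 1/(1 - 21) = 1/(-20) = -1/20 ≈ -0.050000)
(30*(u + 14))/I = (30*(-1/20 + 14))/(1051/1178) = (30*(279/20))*(1178/1051) = (837/2)*(1178/1051) = 492993/1051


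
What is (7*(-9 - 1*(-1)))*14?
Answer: -784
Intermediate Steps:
(7*(-9 - 1*(-1)))*14 = (7*(-9 + 1))*14 = (7*(-8))*14 = -56*14 = -784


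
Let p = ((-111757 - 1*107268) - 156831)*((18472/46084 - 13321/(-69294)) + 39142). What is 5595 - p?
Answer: 5872554531894412613/399168087 ≈ 1.4712e+10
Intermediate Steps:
p = -5872552298548965848/399168087 (p = ((-111757 - 107268) - 156831)*((18472*(1/46084) - 13321*(-1/69294)) + 39142) = (-219025 - 156831)*((4618/11521 + 13321/69294) + 39142) = -375856*(473470933/798336174 + 39142) = -375856*31248947993641/798336174 = -5872552298548965848/399168087 ≈ -1.4712e+10)
5595 - p = 5595 - 1*(-5872552298548965848/399168087) = 5595 + 5872552298548965848/399168087 = 5872554531894412613/399168087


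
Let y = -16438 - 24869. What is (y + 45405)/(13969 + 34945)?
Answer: 2049/24457 ≈ 0.083780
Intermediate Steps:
y = -41307
(y + 45405)/(13969 + 34945) = (-41307 + 45405)/(13969 + 34945) = 4098/48914 = 4098*(1/48914) = 2049/24457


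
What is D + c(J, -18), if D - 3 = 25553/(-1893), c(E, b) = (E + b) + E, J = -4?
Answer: -69092/1893 ≈ -36.499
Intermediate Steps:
c(E, b) = b + 2*E
D = -19874/1893 (D = 3 + 25553/(-1893) = 3 + 25553*(-1/1893) = 3 - 25553/1893 = -19874/1893 ≈ -10.499)
D + c(J, -18) = -19874/1893 + (-18 + 2*(-4)) = -19874/1893 + (-18 - 8) = -19874/1893 - 26 = -69092/1893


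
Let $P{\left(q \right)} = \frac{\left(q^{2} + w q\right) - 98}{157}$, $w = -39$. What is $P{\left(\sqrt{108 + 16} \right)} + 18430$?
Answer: $\frac{2893536}{157} - \frac{78 \sqrt{31}}{157} \approx 18427.0$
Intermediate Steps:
$P{\left(q \right)} = - \frac{98}{157} - \frac{39 q}{157} + \frac{q^{2}}{157}$ ($P{\left(q \right)} = \frac{\left(q^{2} - 39 q\right) - 98}{157} = \left(-98 + q^{2} - 39 q\right) \frac{1}{157} = - \frac{98}{157} - \frac{39 q}{157} + \frac{q^{2}}{157}$)
$P{\left(\sqrt{108 + 16} \right)} + 18430 = \left(- \frac{98}{157} - \frac{39 \sqrt{108 + 16}}{157} + \frac{\left(\sqrt{108 + 16}\right)^{2}}{157}\right) + 18430 = \left(- \frac{98}{157} - \frac{39 \sqrt{124}}{157} + \frac{\left(\sqrt{124}\right)^{2}}{157}\right) + 18430 = \left(- \frac{98}{157} - \frac{39 \cdot 2 \sqrt{31}}{157} + \frac{\left(2 \sqrt{31}\right)^{2}}{157}\right) + 18430 = \left(- \frac{98}{157} - \frac{78 \sqrt{31}}{157} + \frac{1}{157} \cdot 124\right) + 18430 = \left(- \frac{98}{157} - \frac{78 \sqrt{31}}{157} + \frac{124}{157}\right) + 18430 = \left(\frac{26}{157} - \frac{78 \sqrt{31}}{157}\right) + 18430 = \frac{2893536}{157} - \frac{78 \sqrt{31}}{157}$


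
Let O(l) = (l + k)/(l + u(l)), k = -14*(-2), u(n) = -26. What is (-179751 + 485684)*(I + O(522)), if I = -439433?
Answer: -33340305753697/248 ≈ -1.3444e+11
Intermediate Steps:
k = 28
O(l) = (28 + l)/(-26 + l) (O(l) = (l + 28)/(l - 26) = (28 + l)/(-26 + l))
(-179751 + 485684)*(I + O(522)) = (-179751 + 485684)*(-439433 + (28 + 522)/(-26 + 522)) = 305933*(-439433 + 550/496) = 305933*(-439433 + (1/496)*550) = 305933*(-439433 + 275/248) = 305933*(-108979109/248) = -33340305753697/248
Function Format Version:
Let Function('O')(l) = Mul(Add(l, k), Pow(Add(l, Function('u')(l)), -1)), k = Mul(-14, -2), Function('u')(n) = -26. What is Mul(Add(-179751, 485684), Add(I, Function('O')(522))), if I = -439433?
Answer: Rational(-33340305753697, 248) ≈ -1.3444e+11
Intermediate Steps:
k = 28
Function('O')(l) = Mul(Pow(Add(-26, l), -1), Add(28, l)) (Function('O')(l) = Mul(Add(l, 28), Pow(Add(l, -26), -1)) = Mul(Add(28, l), Pow(Add(-26, l), -1)) = Mul(Pow(Add(-26, l), -1), Add(28, l)))
Mul(Add(-179751, 485684), Add(I, Function('O')(522))) = Mul(Add(-179751, 485684), Add(-439433, Mul(Pow(Add(-26, 522), -1), Add(28, 522)))) = Mul(305933, Add(-439433, Mul(Pow(496, -1), 550))) = Mul(305933, Add(-439433, Mul(Rational(1, 496), 550))) = Mul(305933, Add(-439433, Rational(275, 248))) = Mul(305933, Rational(-108979109, 248)) = Rational(-33340305753697, 248)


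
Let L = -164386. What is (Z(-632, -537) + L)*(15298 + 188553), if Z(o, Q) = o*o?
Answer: 47912731338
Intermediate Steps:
Z(o, Q) = o²
(Z(-632, -537) + L)*(15298 + 188553) = ((-632)² - 164386)*(15298 + 188553) = (399424 - 164386)*203851 = 235038*203851 = 47912731338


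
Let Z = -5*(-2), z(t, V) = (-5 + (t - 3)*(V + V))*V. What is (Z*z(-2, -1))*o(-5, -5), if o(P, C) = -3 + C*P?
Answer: -1100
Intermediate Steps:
z(t, V) = V*(-5 + 2*V*(-3 + t)) (z(t, V) = (-5 + (-3 + t)*(2*V))*V = (-5 + 2*V*(-3 + t))*V = V*(-5 + 2*V*(-3 + t)))
Z = 10
(Z*z(-2, -1))*o(-5, -5) = (10*(-(-5 - 6*(-1) + 2*(-1)*(-2))))*(-3 - 5*(-5)) = (10*(-(-5 + 6 + 4)))*(-3 + 25) = (10*(-1*5))*22 = (10*(-5))*22 = -50*22 = -1100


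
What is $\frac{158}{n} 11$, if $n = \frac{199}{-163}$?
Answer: $- \frac{283294}{199} \approx -1423.6$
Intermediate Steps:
$n = - \frac{199}{163}$ ($n = 199 \left(- \frac{1}{163}\right) = - \frac{199}{163} \approx -1.2209$)
$\frac{158}{n} 11 = \frac{158}{- \frac{199}{163}} \cdot 11 = 158 \left(- \frac{163}{199}\right) 11 = \left(- \frac{25754}{199}\right) 11 = - \frac{283294}{199}$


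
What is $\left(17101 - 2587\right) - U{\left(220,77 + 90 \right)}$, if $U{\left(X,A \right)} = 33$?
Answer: $14481$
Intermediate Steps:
$\left(17101 - 2587\right) - U{\left(220,77 + 90 \right)} = \left(17101 - 2587\right) - 33 = 14514 - 33 = 14481$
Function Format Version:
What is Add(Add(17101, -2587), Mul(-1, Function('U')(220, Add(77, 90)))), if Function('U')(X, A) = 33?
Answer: 14481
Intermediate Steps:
Add(Add(17101, -2587), Mul(-1, Function('U')(220, Add(77, 90)))) = Add(Add(17101, -2587), Mul(-1, 33)) = Add(14514, -33) = 14481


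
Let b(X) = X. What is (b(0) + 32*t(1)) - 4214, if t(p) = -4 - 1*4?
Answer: -4470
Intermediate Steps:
t(p) = -8 (t(p) = -4 - 4 = -8)
(b(0) + 32*t(1)) - 4214 = (0 + 32*(-8)) - 4214 = (0 - 256) - 4214 = -256 - 4214 = -4470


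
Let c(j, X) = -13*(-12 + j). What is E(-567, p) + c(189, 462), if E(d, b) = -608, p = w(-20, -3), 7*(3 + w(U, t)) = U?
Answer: -2909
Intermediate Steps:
w(U, t) = -3 + U/7
c(j, X) = 156 - 13*j
p = -41/7 (p = -3 + (⅐)*(-20) = -3 - 20/7 = -41/7 ≈ -5.8571)
E(-567, p) + c(189, 462) = -608 + (156 - 13*189) = -608 + (156 - 2457) = -608 - 2301 = -2909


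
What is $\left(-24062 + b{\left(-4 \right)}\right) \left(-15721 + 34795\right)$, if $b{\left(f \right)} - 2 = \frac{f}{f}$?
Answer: $-458901366$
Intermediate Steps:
$b{\left(f \right)} = 3$ ($b{\left(f \right)} = 2 + \frac{f}{f} = 2 + 1 = 3$)
$\left(-24062 + b{\left(-4 \right)}\right) \left(-15721 + 34795\right) = \left(-24062 + 3\right) \left(-15721 + 34795\right) = \left(-24059\right) 19074 = -458901366$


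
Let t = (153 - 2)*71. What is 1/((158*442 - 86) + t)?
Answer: 1/80471 ≈ 1.2427e-5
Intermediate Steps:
t = 10721 (t = 151*71 = 10721)
1/((158*442 - 86) + t) = 1/((158*442 - 86) + 10721) = 1/((69836 - 86) + 10721) = 1/(69750 + 10721) = 1/80471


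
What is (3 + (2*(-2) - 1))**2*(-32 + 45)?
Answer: 52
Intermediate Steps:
(3 + (2*(-2) - 1))**2*(-32 + 45) = (3 + (-4 - 1))**2*13 = (3 - 5)**2*13 = (-2)**2*13 = 4*13 = 52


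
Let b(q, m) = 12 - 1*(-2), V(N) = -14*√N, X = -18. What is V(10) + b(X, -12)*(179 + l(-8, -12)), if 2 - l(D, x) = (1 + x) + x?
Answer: 2856 - 14*√10 ≈ 2811.7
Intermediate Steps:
l(D, x) = 1 - 2*x (l(D, x) = 2 - ((1 + x) + x) = 2 - (1 + 2*x) = 2 + (-1 - 2*x) = 1 - 2*x)
b(q, m) = 14 (b(q, m) = 12 + 2 = 14)
V(10) + b(X, -12)*(179 + l(-8, -12)) = -14*√10 + 14*(179 + (1 - 2*(-12))) = -14*√10 + 14*(179 + (1 + 24)) = -14*√10 + 14*(179 + 25) = -14*√10 + 14*204 = -14*√10 + 2856 = 2856 - 14*√10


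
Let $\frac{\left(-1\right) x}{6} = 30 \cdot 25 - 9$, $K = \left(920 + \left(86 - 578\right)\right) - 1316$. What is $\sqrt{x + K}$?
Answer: $i \sqrt{5334} \approx 73.034 i$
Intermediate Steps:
$K = -888$ ($K = \left(920 - 492\right) - 1316 = 428 - 1316 = -888$)
$x = -4446$ ($x = - 6 \left(30 \cdot 25 - 9\right) = - 6 \left(750 - 9\right) = \left(-6\right) 741 = -4446$)
$\sqrt{x + K} = \sqrt{-4446 - 888} = \sqrt{-5334} = i \sqrt{5334}$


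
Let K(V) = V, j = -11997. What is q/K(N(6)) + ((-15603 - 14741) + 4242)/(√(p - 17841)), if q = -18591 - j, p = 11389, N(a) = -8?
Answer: 3297/4 + 13051*I*√1613/1613 ≈ 824.25 + 324.96*I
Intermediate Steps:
q = -6594 (q = -18591 - 1*(-11997) = -18591 + 11997 = -6594)
q/K(N(6)) + ((-15603 - 14741) + 4242)/(√(p - 17841)) = -6594/(-8) + ((-15603 - 14741) + 4242)/(√(11389 - 17841)) = -6594*(-⅛) + (-30344 + 4242)/(√(-6452)) = 3297/4 - 26102*(-I*√1613/3226) = 3297/4 - (-13051)*I*√1613/1613 = 3297/4 + 13051*I*√1613/1613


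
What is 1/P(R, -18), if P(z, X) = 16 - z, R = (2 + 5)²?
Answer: -1/33 ≈ -0.030303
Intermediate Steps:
R = 49 (R = 7² = 49)
1/P(R, -18) = 1/(16 - 1*49) = 1/(16 - 49) = 1/(-33) = -1/33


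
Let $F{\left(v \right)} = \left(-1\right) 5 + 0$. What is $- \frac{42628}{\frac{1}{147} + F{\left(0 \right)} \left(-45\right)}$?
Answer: $- \frac{1566579}{8269} \approx -189.45$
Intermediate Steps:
$F{\left(v \right)} = -5$ ($F{\left(v \right)} = -5 + 0 = -5$)
$- \frac{42628}{\frac{1}{147} + F{\left(0 \right)} \left(-45\right)} = - \frac{42628}{\frac{1}{147} - -225} = - \frac{42628}{\frac{1}{147} + 225} = - \frac{42628}{\frac{33076}{147}} = \left(-42628\right) \frac{147}{33076} = - \frac{1566579}{8269}$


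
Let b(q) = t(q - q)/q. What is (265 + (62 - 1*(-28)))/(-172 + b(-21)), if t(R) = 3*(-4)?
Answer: -497/240 ≈ -2.0708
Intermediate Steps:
t(R) = -12
b(q) = -12/q
(265 + (62 - 1*(-28)))/(-172 + b(-21)) = (265 + (62 - 1*(-28)))/(-172 - 12/(-21)) = (265 + (62 + 28))/(-172 - 12*(-1/21)) = (265 + 90)/(-172 + 4/7) = 355/(-1200/7) = 355*(-7/1200) = -497/240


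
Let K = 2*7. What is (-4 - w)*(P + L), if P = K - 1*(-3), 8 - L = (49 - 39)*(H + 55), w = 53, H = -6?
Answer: 26505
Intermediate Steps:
L = -482 (L = 8 - (49 - 39)*(-6 + 55) = 8 - 10*49 = 8 - 1*490 = 8 - 490 = -482)
K = 14
P = 17 (P = 14 - 1*(-3) = 14 + 3 = 17)
(-4 - w)*(P + L) = (-4 - 1*53)*(17 - 482) = (-4 - 53)*(-465) = -57*(-465) = 26505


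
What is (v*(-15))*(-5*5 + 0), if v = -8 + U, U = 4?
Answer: -1500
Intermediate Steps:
v = -4 (v = -8 + 4 = -4)
(v*(-15))*(-5*5 + 0) = (-4*(-15))*(-5*5 + 0) = 60*(-25 + 0) = 60*(-25) = -1500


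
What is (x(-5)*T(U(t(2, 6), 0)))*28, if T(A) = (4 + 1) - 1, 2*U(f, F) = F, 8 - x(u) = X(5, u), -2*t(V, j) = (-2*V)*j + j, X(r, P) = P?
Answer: 1456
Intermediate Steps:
t(V, j) = -j/2 + V*j (t(V, j) = -((-2*V)*j + j)/2 = -(-2*V*j + j)/2 = -(j - 2*V*j)/2 = -j/2 + V*j)
x(u) = 8 - u
U(f, F) = F/2
T(A) = 4 (T(A) = 5 - 1 = 4)
(x(-5)*T(U(t(2, 6), 0)))*28 = ((8 - 1*(-5))*4)*28 = ((8 + 5)*4)*28 = (13*4)*28 = 52*28 = 1456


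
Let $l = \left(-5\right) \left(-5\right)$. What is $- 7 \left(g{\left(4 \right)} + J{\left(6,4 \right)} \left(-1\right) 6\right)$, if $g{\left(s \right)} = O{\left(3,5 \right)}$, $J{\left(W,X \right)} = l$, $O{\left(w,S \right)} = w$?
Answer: $1029$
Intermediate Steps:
$l = 25$
$J{\left(W,X \right)} = 25$
$g{\left(s \right)} = 3$
$- 7 \left(g{\left(4 \right)} + J{\left(6,4 \right)} \left(-1\right) 6\right) = - 7 \left(3 + 25 \left(-1\right) 6\right) = - 7 \left(3 - 150\right) = \left(-7\right) \left(-147\right) = 1029$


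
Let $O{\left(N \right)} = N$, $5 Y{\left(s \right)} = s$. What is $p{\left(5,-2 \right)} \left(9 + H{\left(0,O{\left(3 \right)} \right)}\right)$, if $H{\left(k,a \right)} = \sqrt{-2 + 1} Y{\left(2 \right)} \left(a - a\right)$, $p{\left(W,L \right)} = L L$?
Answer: $36$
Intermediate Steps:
$Y{\left(s \right)} = \frac{s}{5}$
$p{\left(W,L \right)} = L^{2}$
$H{\left(k,a \right)} = 0$ ($H{\left(k,a \right)} = \sqrt{-2 + 1} \cdot \frac{1}{5} \cdot 2 \left(a - a\right) = \sqrt{-1} \cdot \frac{2}{5} \cdot 0 = i \frac{2}{5} \cdot 0 = \frac{2 i}{5} \cdot 0 = 0$)
$p{\left(5,-2 \right)} \left(9 + H{\left(0,O{\left(3 \right)} \right)}\right) = \left(-2\right)^{2} \left(9 + 0\right) = 4 \cdot 9 = 36$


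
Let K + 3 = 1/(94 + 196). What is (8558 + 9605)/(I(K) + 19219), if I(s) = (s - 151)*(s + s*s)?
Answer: 442977407000/446261970491 ≈ 0.99264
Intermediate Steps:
K = -869/290 (K = -3 + 1/(94 + 196) = -3 + 1/290 = -869/290 ≈ -2.9966)
I(s) = (-151 + s)*(s + s**2)
(8558 + 9605)/(I(K) + 19219) = (8558 + 9605)/(-869*(-151 + (-869/290)**2 - 150*(-869/290))/290 + 19219) = 18163/(-869*(-151 + 755161/84100 + 13035/29)/290 + 19219) = 18163/(-869/290*25857561/84100 + 19219) = 18163/(-22470220509/24389000 + 19219) = 18163/(446261970491/24389000) = 18163*(24389000/446261970491) = 442977407000/446261970491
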